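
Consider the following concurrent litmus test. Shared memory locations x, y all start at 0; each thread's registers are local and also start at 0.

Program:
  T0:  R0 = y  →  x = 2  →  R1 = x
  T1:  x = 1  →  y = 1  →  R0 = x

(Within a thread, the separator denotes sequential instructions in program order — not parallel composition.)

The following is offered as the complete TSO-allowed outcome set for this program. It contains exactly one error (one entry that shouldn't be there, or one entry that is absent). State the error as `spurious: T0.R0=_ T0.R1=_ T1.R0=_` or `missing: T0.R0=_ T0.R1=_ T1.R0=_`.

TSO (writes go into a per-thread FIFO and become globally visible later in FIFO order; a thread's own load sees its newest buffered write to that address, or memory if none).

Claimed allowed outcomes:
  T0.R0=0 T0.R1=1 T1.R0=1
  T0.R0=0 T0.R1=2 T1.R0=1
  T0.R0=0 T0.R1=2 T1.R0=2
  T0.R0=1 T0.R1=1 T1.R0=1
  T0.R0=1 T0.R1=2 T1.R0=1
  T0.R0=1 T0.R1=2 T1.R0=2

spurious: T0.R0=1 T0.R1=1 T1.R0=1

outcome vector order: (T0.R0,T0.R1,T1.R0)
under TSO → 0/1/1, 0/2/1, 0/2/2, 1/2/1, 1/2/2
claimed∖TSO = {1/1/1}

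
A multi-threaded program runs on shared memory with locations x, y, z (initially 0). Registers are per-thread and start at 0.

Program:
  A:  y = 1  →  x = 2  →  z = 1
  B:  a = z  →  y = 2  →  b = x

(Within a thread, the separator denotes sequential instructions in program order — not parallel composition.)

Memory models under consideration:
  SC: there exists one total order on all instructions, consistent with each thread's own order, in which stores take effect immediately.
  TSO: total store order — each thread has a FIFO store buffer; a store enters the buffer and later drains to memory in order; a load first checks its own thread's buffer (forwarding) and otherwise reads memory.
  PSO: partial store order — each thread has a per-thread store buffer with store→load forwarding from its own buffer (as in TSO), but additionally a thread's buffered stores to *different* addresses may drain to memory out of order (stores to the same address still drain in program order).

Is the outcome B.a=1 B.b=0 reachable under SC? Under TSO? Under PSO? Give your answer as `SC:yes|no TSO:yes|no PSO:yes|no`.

outcome vector order: (B.a,B.b)
under SC → <0 0> <0 2> <1 2>
under TSO → <0 0> <0 2> <1 2>
under PSO → <0 0> <0 2> <1 0> <1 2>
target <1 0> ∈ {PSO}

SC:no TSO:no PSO:yes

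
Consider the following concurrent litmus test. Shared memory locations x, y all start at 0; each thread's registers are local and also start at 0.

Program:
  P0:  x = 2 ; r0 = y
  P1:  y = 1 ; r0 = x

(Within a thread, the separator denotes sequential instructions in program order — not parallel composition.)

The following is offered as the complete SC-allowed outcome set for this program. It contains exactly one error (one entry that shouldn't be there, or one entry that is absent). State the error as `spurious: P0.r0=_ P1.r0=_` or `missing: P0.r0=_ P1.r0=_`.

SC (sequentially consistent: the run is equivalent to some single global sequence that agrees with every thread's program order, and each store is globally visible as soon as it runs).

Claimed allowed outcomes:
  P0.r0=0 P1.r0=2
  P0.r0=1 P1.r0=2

outcome vector order: (P0.r0,P1.r0)
SC: 3 outcomes — {02, 10, 12}
SC∖claimed = {10}

missing: P0.r0=1 P1.r0=0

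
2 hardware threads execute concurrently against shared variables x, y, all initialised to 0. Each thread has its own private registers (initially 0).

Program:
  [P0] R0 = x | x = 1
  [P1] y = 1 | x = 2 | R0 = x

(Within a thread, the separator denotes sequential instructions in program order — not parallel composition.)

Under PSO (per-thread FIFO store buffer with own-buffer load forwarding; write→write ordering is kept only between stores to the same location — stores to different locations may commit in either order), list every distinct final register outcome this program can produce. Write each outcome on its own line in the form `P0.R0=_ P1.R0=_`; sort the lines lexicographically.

P0.R0=0 P1.R0=1
P0.R0=0 P1.R0=2
P0.R0=2 P1.R0=1
P0.R0=2 P1.R0=2

outcome vector order: (P0.R0,P1.R0)
|PSO outcomes| = 4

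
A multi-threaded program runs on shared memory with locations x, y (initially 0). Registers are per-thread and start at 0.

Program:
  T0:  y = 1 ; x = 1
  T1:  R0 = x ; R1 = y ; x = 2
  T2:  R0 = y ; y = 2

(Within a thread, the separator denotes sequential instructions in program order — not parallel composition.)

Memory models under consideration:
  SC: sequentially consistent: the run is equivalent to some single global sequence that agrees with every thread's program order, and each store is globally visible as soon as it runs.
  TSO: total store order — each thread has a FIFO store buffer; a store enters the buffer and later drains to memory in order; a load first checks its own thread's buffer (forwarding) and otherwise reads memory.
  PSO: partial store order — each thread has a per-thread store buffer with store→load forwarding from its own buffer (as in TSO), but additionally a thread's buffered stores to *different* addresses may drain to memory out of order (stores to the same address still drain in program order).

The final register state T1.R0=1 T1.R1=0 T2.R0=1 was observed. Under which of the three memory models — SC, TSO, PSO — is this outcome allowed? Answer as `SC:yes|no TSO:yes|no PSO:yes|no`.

SC:no TSO:no PSO:yes

outcome vector order: (T1.R0,T1.R1,T2.R0)
[SC] allowed = {0/0/0; 0/0/1; 0/1/0; 0/1/1; 0/2/0; 0/2/1; 1/1/0; 1/1/1; 1/2/0; 1/2/1}
[TSO] allowed = {0/0/0; 0/0/1; 0/1/0; 0/1/1; 0/2/0; 0/2/1; 1/1/0; 1/1/1; 1/2/0; 1/2/1}
[PSO] allowed = {0/0/0; 0/0/1; 0/1/0; 0/1/1; 0/2/0; 0/2/1; 1/0/0; 1/0/1; 1/1/0; 1/1/1; 1/2/0; 1/2/1}
target 1/0/1 ∈ {PSO}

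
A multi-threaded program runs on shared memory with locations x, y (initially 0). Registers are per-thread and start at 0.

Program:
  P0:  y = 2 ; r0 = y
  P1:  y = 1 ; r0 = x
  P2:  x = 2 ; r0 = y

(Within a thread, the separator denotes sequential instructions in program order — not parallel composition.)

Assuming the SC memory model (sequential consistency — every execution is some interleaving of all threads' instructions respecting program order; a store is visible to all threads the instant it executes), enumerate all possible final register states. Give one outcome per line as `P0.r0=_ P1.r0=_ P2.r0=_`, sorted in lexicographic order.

outcome vector order: (P0.r0,P1.r0,P2.r0)
|SC outcomes| = 9

P0.r0=1 P1.r0=0 P2.r0=1
P0.r0=1 P1.r0=2 P2.r0=0
P0.r0=1 P1.r0=2 P2.r0=1
P0.r0=1 P1.r0=2 P2.r0=2
P0.r0=2 P1.r0=0 P2.r0=1
P0.r0=2 P1.r0=0 P2.r0=2
P0.r0=2 P1.r0=2 P2.r0=0
P0.r0=2 P1.r0=2 P2.r0=1
P0.r0=2 P1.r0=2 P2.r0=2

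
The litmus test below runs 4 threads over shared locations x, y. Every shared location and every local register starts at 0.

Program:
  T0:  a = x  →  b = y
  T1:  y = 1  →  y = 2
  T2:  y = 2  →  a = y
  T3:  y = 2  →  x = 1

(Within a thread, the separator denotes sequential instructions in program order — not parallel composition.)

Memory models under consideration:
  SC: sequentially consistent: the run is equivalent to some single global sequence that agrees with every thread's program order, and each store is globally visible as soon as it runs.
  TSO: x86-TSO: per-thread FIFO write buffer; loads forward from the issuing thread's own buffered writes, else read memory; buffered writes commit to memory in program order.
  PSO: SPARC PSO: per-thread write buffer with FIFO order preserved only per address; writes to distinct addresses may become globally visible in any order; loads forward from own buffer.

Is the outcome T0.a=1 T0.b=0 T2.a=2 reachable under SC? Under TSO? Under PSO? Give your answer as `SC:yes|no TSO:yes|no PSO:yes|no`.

SC:no TSO:no PSO:yes

outcome vector order: (T0.a,T0.b,T2.a)
under SC → <0 0 1> <0 0 2> <0 1 1> <0 1 2> <0 2 1> <0 2 2> <1 1 1> <1 1 2> <1 2 1> <1 2 2>
under TSO → <0 0 1> <0 0 2> <0 1 1> <0 1 2> <0 2 1> <0 2 2> <1 1 1> <1 1 2> <1 2 1> <1 2 2>
under PSO → <0 0 1> <0 0 2> <0 1 1> <0 1 2> <0 2 1> <0 2 2> <1 0 1> <1 0 2> <1 1 1> <1 1 2> <1 2 1> <1 2 2>
target <1 0 2> ∈ {PSO}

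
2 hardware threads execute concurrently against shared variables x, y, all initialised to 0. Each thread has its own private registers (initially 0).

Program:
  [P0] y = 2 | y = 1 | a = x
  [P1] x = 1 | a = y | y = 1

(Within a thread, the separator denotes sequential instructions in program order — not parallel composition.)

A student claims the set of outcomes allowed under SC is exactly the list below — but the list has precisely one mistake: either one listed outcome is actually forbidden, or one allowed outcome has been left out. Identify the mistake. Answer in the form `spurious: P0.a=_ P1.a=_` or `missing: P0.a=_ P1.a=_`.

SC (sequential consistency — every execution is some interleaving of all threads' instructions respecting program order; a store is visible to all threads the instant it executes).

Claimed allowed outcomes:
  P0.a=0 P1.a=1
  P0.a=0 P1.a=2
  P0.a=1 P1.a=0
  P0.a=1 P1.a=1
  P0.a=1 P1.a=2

outcome vector order: (P0.a,P1.a)
under SC → (0,1) (1,0) (1,1) (1,2)
claimed∖SC = {(0,2)}

spurious: P0.a=0 P1.a=2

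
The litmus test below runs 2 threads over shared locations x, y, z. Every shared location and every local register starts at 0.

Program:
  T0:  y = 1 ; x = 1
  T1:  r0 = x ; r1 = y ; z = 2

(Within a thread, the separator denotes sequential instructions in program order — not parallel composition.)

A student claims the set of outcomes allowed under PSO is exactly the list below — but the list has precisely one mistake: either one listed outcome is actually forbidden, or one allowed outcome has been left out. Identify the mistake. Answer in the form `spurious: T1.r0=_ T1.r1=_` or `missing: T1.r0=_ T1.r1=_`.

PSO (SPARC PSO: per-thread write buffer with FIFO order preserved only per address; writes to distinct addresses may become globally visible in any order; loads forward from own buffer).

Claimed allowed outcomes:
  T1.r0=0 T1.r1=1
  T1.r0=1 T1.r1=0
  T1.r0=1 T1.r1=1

missing: T1.r0=0 T1.r1=0

outcome vector order: (T1.r0,T1.r1)
PSO (4): 0/0 0/1 1/0 1/1
PSO∖claimed = {0/0}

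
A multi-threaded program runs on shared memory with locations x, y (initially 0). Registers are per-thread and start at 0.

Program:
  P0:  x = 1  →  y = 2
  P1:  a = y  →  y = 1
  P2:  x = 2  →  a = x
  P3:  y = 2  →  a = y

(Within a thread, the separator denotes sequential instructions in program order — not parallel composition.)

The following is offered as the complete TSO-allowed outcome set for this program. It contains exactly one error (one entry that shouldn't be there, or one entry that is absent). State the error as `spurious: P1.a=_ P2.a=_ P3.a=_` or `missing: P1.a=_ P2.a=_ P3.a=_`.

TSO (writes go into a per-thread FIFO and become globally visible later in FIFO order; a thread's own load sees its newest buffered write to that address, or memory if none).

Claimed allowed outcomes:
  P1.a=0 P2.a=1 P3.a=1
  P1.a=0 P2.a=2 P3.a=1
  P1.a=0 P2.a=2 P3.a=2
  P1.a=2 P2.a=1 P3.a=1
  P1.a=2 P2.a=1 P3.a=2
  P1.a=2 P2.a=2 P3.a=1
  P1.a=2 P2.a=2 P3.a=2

outcome vector order: (P1.a,P2.a,P3.a)
[TSO] allowed = {0/1/1 0/1/2 0/2/1 0/2/2 2/1/1 2/1/2 2/2/1 2/2/2}
TSO∖claimed = {0/1/2}

missing: P1.a=0 P2.a=1 P3.a=2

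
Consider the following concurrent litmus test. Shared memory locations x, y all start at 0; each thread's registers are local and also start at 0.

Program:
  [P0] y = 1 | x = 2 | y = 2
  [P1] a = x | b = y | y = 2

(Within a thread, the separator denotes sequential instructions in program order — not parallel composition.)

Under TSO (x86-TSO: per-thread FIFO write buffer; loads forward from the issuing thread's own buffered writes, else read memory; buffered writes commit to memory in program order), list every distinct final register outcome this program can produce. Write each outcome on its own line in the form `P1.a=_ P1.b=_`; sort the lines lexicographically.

P1.a=0 P1.b=0
P1.a=0 P1.b=1
P1.a=0 P1.b=2
P1.a=2 P1.b=1
P1.a=2 P1.b=2

outcome vector order: (P1.a,P1.b)
|TSO outcomes| = 5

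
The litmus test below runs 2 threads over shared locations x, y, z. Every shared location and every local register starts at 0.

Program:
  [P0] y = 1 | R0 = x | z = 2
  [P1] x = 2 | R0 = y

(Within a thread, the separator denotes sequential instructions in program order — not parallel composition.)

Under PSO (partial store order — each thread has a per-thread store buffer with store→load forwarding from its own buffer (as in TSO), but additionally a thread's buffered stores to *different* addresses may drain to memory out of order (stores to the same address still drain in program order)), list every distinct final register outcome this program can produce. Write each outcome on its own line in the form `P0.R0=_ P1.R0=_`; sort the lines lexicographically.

P0.R0=0 P1.R0=0
P0.R0=0 P1.R0=1
P0.R0=2 P1.R0=0
P0.R0=2 P1.R0=1

outcome vector order: (P0.R0,P1.R0)
|PSO outcomes| = 4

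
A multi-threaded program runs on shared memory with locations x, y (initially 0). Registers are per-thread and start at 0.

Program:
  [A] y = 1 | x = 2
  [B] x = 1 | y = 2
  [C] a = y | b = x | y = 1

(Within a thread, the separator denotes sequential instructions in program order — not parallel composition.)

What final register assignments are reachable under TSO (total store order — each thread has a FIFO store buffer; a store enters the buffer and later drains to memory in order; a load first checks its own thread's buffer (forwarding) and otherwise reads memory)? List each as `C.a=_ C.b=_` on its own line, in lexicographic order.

C.a=0 C.b=0
C.a=0 C.b=1
C.a=0 C.b=2
C.a=1 C.b=0
C.a=1 C.b=1
C.a=1 C.b=2
C.a=2 C.b=1
C.a=2 C.b=2

outcome vector order: (C.a,C.b)
|TSO outcomes| = 8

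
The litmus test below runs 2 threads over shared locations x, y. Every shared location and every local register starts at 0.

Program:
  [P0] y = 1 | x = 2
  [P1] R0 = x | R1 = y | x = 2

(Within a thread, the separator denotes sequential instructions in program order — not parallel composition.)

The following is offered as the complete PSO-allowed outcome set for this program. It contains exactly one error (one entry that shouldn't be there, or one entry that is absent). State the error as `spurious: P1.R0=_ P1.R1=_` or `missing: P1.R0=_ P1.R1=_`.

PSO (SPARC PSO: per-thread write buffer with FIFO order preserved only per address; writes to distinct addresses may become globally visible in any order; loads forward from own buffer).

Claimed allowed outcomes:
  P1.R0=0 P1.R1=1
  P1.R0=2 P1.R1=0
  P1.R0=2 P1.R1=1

missing: P1.R0=0 P1.R1=0

outcome vector order: (P1.R0,P1.R1)
[PSO] allowed = {(0,0), (0,1), (2,0), (2,1)}
PSO∖claimed = {(0,0)}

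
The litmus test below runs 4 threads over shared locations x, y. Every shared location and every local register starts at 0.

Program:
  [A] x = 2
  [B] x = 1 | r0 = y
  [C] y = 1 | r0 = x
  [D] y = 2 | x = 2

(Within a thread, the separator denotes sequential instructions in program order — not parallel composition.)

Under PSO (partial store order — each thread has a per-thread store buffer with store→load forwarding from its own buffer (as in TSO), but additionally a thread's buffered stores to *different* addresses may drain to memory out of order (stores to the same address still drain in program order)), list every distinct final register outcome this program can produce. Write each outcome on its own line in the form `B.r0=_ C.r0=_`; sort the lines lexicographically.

outcome vector order: (B.r0,C.r0)
|PSO outcomes| = 9

B.r0=0 C.r0=0
B.r0=0 C.r0=1
B.r0=0 C.r0=2
B.r0=1 C.r0=0
B.r0=1 C.r0=1
B.r0=1 C.r0=2
B.r0=2 C.r0=0
B.r0=2 C.r0=1
B.r0=2 C.r0=2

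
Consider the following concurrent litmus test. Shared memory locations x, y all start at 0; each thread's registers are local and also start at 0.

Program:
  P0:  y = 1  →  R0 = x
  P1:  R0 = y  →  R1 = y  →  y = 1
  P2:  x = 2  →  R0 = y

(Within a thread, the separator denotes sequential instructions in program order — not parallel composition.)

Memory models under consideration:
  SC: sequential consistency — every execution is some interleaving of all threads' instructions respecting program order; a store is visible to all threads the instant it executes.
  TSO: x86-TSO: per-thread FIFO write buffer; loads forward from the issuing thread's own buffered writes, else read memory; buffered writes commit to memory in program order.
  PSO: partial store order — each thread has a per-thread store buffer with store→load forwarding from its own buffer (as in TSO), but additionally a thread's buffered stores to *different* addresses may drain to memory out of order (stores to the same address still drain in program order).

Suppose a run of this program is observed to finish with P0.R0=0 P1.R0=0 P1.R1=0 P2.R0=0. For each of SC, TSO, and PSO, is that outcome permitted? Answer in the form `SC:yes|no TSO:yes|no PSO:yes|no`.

SC:no TSO:yes PSO:yes

outcome vector order: (P0.R0,P1.R0,P1.R1,P2.R0)
under SC → 0001, 0011, 0111, 2000, 2001, 2010, 2011, 2110, 2111
under TSO → 0000, 0001, 0010, 0011, 0110, 0111, 2000, 2001, 2010, 2011, 2110, 2111
under PSO → 0000, 0001, 0010, 0011, 0110, 0111, 2000, 2001, 2010, 2011, 2110, 2111
target 0000 ∈ {TSO,PSO}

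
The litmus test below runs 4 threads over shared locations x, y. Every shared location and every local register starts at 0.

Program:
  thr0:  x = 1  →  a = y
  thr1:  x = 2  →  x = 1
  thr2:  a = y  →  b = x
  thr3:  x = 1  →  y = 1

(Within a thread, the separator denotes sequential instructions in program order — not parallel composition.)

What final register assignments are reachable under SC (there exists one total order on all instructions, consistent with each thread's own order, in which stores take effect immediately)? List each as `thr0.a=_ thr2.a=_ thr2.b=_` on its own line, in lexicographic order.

thr0.a=0 thr2.a=0 thr2.b=0
thr0.a=0 thr2.a=0 thr2.b=1
thr0.a=0 thr2.a=0 thr2.b=2
thr0.a=0 thr2.a=1 thr2.b=1
thr0.a=0 thr2.a=1 thr2.b=2
thr0.a=1 thr2.a=0 thr2.b=0
thr0.a=1 thr2.a=0 thr2.b=1
thr0.a=1 thr2.a=0 thr2.b=2
thr0.a=1 thr2.a=1 thr2.b=1
thr0.a=1 thr2.a=1 thr2.b=2

outcome vector order: (thr0.a,thr2.a,thr2.b)
|SC outcomes| = 10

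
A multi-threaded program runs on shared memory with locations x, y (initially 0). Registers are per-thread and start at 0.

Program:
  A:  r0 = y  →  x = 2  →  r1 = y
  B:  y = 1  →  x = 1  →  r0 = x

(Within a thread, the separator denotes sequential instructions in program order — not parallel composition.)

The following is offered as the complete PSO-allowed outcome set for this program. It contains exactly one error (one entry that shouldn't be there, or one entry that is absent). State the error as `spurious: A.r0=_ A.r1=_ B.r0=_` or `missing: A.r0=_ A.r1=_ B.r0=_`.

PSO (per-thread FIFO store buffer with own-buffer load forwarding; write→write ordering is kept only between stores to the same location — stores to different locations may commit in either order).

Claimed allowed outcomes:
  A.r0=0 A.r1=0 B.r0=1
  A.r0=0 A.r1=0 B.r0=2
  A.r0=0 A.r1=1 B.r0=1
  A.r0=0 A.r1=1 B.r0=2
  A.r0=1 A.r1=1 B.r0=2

missing: A.r0=1 A.r1=1 B.r0=1

outcome vector order: (A.r0,A.r1,B.r0)
[PSO] allowed = {<0 0 1> <0 0 2> <0 1 1> <0 1 2> <1 1 1> <1 1 2>}
PSO∖claimed = {<1 1 1>}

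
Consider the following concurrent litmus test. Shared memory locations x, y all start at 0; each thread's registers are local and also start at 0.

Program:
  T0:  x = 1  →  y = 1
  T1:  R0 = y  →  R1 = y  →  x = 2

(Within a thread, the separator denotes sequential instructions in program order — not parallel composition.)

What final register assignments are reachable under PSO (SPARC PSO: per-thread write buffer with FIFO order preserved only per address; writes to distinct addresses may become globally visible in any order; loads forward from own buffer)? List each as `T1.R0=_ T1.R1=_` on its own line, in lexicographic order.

outcome vector order: (T1.R0,T1.R1)
|PSO outcomes| = 3

T1.R0=0 T1.R1=0
T1.R0=0 T1.R1=1
T1.R0=1 T1.R1=1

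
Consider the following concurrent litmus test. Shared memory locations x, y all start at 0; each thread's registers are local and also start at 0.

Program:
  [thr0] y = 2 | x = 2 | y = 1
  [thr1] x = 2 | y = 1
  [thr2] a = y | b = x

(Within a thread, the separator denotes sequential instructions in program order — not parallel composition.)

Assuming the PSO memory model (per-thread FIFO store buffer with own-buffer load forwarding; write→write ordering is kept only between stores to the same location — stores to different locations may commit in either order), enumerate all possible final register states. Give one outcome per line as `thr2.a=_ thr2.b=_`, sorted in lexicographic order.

outcome vector order: (thr2.a,thr2.b)
|PSO outcomes| = 6

thr2.a=0 thr2.b=0
thr2.a=0 thr2.b=2
thr2.a=1 thr2.b=0
thr2.a=1 thr2.b=2
thr2.a=2 thr2.b=0
thr2.a=2 thr2.b=2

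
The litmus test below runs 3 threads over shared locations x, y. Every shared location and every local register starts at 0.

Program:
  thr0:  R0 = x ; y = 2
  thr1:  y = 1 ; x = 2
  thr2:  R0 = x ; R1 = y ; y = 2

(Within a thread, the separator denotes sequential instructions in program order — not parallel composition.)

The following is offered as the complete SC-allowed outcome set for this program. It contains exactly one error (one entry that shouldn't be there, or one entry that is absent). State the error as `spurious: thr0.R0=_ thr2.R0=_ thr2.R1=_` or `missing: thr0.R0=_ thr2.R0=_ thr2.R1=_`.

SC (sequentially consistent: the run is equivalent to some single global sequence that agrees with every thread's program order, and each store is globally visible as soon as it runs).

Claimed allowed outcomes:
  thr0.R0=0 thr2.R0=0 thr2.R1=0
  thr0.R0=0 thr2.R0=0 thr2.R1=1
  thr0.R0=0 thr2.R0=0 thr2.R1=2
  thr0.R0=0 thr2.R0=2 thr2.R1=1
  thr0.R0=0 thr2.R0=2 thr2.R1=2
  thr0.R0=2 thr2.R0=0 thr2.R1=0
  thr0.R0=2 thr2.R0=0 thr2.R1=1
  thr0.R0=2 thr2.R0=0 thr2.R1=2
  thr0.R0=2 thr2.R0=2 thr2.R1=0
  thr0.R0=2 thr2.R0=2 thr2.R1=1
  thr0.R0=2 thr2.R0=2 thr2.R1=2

outcome vector order: (thr0.R0,thr2.R0,thr2.R1)
[SC] allowed = {<0 0 0>, <0 0 1>, <0 0 2>, <0 2 1>, <0 2 2>, <2 0 0>, <2 0 1>, <2 0 2>, <2 2 1>, <2 2 2>}
claimed∖SC = {<2 2 0>}

spurious: thr0.R0=2 thr2.R0=2 thr2.R1=0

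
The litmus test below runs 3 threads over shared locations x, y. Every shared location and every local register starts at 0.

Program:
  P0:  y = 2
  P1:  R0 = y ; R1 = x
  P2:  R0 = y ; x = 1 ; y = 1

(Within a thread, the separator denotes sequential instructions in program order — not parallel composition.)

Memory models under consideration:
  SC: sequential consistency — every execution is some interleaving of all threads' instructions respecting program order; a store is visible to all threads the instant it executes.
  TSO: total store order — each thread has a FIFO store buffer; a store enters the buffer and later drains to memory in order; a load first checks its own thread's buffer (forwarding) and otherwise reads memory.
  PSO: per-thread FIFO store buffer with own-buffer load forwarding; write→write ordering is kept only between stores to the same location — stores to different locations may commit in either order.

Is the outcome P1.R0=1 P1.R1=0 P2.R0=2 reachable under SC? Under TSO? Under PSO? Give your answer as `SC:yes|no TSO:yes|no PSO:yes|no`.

outcome vector order: (P1.R0,P1.R1,P2.R0)
under SC → 0/0/0; 0/0/2; 0/1/0; 0/1/2; 1/1/0; 1/1/2; 2/0/0; 2/0/2; 2/1/0; 2/1/2
under TSO → 0/0/0; 0/0/2; 0/1/0; 0/1/2; 1/1/0; 1/1/2; 2/0/0; 2/0/2; 2/1/0; 2/1/2
under PSO → 0/0/0; 0/0/2; 0/1/0; 0/1/2; 1/0/0; 1/0/2; 1/1/0; 1/1/2; 2/0/0; 2/0/2; 2/1/0; 2/1/2
target 1/0/2 ∈ {PSO}

SC:no TSO:no PSO:yes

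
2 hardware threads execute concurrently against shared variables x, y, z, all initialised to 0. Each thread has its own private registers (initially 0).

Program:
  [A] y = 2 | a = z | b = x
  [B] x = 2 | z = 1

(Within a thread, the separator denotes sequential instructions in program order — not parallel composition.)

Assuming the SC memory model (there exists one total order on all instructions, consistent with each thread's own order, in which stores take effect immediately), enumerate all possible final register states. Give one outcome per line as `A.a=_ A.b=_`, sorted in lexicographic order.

A.a=0 A.b=0
A.a=0 A.b=2
A.a=1 A.b=2

outcome vector order: (A.a,A.b)
|SC outcomes| = 3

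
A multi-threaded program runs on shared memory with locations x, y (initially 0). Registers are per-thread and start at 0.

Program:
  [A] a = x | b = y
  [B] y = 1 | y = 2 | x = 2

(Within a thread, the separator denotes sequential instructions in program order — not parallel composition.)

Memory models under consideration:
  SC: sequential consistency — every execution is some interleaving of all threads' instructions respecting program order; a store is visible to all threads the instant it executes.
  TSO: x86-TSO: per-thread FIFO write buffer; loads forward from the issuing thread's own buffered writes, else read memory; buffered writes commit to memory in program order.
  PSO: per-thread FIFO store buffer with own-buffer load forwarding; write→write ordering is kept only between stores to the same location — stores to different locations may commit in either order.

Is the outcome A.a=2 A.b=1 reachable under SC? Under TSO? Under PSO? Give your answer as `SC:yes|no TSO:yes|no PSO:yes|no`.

outcome vector order: (A.a,A.b)
SC (4): (0,0), (0,1), (0,2), (2,2)
TSO (4): (0,0), (0,1), (0,2), (2,2)
PSO (6): (0,0), (0,1), (0,2), (2,0), (2,1), (2,2)
target (2,1) ∈ {PSO}

SC:no TSO:no PSO:yes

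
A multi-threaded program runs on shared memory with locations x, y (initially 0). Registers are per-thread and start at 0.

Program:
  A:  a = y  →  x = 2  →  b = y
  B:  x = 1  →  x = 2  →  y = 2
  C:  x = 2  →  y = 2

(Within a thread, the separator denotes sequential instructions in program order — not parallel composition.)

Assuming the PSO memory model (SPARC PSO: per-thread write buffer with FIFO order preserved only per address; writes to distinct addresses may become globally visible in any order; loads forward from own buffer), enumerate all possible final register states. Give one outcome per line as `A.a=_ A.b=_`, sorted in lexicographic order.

outcome vector order: (A.a,A.b)
|PSO outcomes| = 3

A.a=0 A.b=0
A.a=0 A.b=2
A.a=2 A.b=2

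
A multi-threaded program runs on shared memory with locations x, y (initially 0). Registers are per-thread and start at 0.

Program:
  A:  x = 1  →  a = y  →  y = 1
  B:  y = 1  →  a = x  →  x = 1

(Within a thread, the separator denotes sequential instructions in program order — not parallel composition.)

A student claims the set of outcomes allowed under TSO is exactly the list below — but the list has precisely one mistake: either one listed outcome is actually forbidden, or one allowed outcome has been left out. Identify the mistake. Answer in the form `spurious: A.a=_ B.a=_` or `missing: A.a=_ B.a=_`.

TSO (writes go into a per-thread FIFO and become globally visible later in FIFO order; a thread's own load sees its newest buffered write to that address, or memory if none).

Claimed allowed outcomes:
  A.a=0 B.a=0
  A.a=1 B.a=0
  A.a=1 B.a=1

missing: A.a=0 B.a=1

outcome vector order: (A.a,B.a)
TSO (4): 00, 01, 10, 11
TSO∖claimed = {01}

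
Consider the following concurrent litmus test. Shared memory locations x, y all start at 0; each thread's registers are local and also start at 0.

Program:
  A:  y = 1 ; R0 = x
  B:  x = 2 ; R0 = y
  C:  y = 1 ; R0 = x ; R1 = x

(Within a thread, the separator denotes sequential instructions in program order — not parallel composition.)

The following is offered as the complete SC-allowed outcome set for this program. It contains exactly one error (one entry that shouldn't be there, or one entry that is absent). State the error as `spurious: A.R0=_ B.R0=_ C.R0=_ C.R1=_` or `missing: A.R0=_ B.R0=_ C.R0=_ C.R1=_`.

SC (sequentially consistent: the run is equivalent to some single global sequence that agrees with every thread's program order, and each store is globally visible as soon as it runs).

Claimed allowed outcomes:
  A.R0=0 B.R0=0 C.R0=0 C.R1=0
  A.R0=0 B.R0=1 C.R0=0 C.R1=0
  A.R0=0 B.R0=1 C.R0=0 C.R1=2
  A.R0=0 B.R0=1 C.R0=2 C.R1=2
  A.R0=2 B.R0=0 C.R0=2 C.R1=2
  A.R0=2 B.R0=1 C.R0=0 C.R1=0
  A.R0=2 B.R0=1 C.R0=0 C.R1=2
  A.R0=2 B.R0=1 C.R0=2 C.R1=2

spurious: A.R0=0 B.R0=0 C.R0=0 C.R1=0

outcome vector order: (A.R0,B.R0,C.R0,C.R1)
under SC → 0/1/0/0; 0/1/0/2; 0/1/2/2; 2/0/2/2; 2/1/0/0; 2/1/0/2; 2/1/2/2
claimed∖SC = {0/0/0/0}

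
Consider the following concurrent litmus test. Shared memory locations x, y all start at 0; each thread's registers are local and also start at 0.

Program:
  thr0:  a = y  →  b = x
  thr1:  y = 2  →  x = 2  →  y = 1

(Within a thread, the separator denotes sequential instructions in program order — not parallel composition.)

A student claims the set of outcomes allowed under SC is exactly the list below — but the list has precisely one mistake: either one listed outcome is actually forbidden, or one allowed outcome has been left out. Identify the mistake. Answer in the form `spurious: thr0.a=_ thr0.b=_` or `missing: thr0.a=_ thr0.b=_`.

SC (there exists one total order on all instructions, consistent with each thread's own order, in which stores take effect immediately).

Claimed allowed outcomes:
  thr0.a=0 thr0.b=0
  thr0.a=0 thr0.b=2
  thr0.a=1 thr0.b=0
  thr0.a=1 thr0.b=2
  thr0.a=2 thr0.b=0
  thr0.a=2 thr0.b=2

spurious: thr0.a=1 thr0.b=0

outcome vector order: (thr0.a,thr0.b)
SC (5): (0,0); (0,2); (1,2); (2,0); (2,2)
claimed∖SC = {(1,0)}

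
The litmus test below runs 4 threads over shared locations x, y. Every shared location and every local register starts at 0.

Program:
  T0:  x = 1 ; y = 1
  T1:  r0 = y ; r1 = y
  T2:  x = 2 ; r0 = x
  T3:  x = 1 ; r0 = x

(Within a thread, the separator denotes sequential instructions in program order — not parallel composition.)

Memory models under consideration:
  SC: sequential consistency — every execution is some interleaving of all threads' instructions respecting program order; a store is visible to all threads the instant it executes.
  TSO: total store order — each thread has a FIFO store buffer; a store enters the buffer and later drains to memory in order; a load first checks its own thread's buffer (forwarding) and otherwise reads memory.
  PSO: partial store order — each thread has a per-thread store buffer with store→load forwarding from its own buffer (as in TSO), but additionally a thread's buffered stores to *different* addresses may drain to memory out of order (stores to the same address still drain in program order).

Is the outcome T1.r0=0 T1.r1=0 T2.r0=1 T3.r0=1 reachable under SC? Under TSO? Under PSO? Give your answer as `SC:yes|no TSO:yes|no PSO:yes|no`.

SC:yes TSO:yes PSO:yes

outcome vector order: (T1.r0,T1.r1,T2.r0,T3.r0)
[SC] allowed = {<0 0 1 1>, <0 0 1 2>, <0 0 2 1>, <0 0 2 2>, <0 1 1 1>, <0 1 1 2>, <0 1 2 1>, <0 1 2 2>, <1 1 1 1>, <1 1 1 2>, <1 1 2 1>, <1 1 2 2>}
[TSO] allowed = {<0 0 1 1>, <0 0 1 2>, <0 0 2 1>, <0 0 2 2>, <0 1 1 1>, <0 1 1 2>, <0 1 2 1>, <0 1 2 2>, <1 1 1 1>, <1 1 1 2>, <1 1 2 1>, <1 1 2 2>}
[PSO] allowed = {<0 0 1 1>, <0 0 1 2>, <0 0 2 1>, <0 0 2 2>, <0 1 1 1>, <0 1 1 2>, <0 1 2 1>, <0 1 2 2>, <1 1 1 1>, <1 1 1 2>, <1 1 2 1>, <1 1 2 2>}
target <0 0 1 1> ∈ {SC,TSO,PSO}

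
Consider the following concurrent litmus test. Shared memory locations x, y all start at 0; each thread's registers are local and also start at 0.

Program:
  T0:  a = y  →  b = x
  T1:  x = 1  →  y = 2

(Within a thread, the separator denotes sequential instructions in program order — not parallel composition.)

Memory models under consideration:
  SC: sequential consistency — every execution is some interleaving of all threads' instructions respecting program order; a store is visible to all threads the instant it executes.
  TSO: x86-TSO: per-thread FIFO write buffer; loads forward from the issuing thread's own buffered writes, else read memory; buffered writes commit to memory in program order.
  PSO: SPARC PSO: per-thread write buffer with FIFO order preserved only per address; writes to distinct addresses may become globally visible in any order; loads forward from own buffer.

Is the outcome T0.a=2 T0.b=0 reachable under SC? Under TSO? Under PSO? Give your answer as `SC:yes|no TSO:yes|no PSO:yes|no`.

outcome vector order: (T0.a,T0.b)
under SC → <0 0> <0 1> <2 1>
under TSO → <0 0> <0 1> <2 1>
under PSO → <0 0> <0 1> <2 0> <2 1>
target <2 0> ∈ {PSO}

SC:no TSO:no PSO:yes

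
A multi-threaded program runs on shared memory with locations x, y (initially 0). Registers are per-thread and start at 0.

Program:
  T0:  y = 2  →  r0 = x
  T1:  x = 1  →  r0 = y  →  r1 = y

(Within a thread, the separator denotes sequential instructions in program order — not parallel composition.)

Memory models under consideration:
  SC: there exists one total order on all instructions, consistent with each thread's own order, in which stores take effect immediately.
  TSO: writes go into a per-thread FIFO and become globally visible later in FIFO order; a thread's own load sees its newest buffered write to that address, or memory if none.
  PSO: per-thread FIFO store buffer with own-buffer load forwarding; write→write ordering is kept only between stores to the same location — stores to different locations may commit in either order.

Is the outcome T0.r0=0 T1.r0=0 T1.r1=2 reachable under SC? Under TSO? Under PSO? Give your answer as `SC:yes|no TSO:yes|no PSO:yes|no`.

SC:no TSO:yes PSO:yes

outcome vector order: (T0.r0,T1.r0,T1.r1)
SC (4): 0/2/2, 1/0/0, 1/0/2, 1/2/2
TSO (6): 0/0/0, 0/0/2, 0/2/2, 1/0/0, 1/0/2, 1/2/2
PSO (6): 0/0/0, 0/0/2, 0/2/2, 1/0/0, 1/0/2, 1/2/2
target 0/0/2 ∈ {TSO,PSO}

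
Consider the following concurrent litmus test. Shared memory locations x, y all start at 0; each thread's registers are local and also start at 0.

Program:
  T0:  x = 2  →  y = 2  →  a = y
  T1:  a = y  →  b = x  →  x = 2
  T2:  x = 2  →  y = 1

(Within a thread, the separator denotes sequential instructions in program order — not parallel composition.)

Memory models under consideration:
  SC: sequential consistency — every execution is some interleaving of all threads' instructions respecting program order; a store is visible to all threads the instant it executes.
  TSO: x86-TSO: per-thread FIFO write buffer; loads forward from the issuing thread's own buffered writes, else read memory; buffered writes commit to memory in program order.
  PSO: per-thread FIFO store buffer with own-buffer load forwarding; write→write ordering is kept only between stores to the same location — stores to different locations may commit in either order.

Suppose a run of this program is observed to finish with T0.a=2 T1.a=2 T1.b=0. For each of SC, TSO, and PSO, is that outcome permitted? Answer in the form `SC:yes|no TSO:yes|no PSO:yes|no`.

SC:no TSO:no PSO:yes

outcome vector order: (T0.a,T1.a,T1.b)
SC: 8 outcomes — {1/0/0; 1/0/2; 1/1/2; 1/2/2; 2/0/0; 2/0/2; 2/1/2; 2/2/2}
TSO: 8 outcomes — {1/0/0; 1/0/2; 1/1/2; 1/2/2; 2/0/0; 2/0/2; 2/1/2; 2/2/2}
PSO: 12 outcomes — {1/0/0; 1/0/2; 1/1/0; 1/1/2; 1/2/0; 1/2/2; 2/0/0; 2/0/2; 2/1/0; 2/1/2; 2/2/0; 2/2/2}
target 2/2/0 ∈ {PSO}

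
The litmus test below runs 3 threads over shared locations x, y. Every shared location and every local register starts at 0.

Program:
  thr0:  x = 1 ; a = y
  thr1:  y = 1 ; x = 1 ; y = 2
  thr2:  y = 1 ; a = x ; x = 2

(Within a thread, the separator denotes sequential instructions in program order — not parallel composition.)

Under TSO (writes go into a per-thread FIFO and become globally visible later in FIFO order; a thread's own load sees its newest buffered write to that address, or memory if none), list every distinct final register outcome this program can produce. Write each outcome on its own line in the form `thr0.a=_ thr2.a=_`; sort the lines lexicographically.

outcome vector order: (thr0.a,thr2.a)
|TSO outcomes| = 6

thr0.a=0 thr2.a=0
thr0.a=0 thr2.a=1
thr0.a=1 thr2.a=0
thr0.a=1 thr2.a=1
thr0.a=2 thr2.a=0
thr0.a=2 thr2.a=1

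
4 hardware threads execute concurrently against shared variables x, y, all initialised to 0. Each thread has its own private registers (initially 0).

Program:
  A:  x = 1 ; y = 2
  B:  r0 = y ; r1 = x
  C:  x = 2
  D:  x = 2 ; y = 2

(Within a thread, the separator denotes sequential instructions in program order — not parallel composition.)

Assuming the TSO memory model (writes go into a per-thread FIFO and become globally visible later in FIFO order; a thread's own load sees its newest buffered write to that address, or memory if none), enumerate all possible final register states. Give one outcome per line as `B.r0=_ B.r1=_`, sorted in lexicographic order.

B.r0=0 B.r1=0
B.r0=0 B.r1=1
B.r0=0 B.r1=2
B.r0=2 B.r1=1
B.r0=2 B.r1=2

outcome vector order: (B.r0,B.r1)
|TSO outcomes| = 5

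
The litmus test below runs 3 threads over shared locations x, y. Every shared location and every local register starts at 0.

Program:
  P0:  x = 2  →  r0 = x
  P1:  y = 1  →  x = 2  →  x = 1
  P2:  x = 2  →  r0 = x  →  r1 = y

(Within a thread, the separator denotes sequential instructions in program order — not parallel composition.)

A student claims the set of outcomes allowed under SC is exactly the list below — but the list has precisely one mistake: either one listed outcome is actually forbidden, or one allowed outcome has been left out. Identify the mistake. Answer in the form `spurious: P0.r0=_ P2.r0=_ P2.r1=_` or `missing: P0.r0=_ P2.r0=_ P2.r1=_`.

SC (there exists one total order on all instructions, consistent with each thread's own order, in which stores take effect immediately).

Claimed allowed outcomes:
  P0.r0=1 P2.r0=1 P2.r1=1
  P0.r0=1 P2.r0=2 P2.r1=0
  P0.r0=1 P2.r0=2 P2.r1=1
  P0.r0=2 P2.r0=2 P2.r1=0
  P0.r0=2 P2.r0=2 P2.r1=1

missing: P0.r0=2 P2.r0=1 P2.r1=1

outcome vector order: (P0.r0,P2.r0,P2.r1)
SC: 6 outcomes — {(1,1,1) (1,2,0) (1,2,1) (2,1,1) (2,2,0) (2,2,1)}
SC∖claimed = {(2,1,1)}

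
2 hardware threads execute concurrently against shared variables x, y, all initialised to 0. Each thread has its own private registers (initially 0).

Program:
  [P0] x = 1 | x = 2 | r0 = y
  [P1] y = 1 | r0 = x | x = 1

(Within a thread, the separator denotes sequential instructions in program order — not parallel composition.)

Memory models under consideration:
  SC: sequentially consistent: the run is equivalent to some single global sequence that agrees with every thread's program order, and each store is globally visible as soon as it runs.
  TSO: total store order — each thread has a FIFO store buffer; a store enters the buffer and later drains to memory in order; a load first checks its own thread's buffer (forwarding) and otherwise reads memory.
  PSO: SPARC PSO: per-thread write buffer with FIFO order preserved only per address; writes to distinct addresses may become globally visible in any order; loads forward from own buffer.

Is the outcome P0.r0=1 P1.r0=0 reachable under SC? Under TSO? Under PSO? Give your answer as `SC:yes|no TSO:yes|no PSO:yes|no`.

SC:yes TSO:yes PSO:yes

outcome vector order: (P0.r0,P1.r0)
under SC → <0 2>, <1 0>, <1 1>, <1 2>
under TSO → <0 0>, <0 1>, <0 2>, <1 0>, <1 1>, <1 2>
under PSO → <0 0>, <0 1>, <0 2>, <1 0>, <1 1>, <1 2>
target <1 0> ∈ {SC,TSO,PSO}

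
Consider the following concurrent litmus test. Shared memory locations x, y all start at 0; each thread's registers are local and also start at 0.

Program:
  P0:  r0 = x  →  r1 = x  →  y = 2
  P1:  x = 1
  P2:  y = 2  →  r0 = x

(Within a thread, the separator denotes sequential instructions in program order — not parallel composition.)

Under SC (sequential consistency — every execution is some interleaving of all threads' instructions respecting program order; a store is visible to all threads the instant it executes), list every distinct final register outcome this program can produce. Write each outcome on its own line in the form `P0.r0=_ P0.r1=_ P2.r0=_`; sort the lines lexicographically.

outcome vector order: (P0.r0,P0.r1,P2.r0)
|SC outcomes| = 6

P0.r0=0 P0.r1=0 P2.r0=0
P0.r0=0 P0.r1=0 P2.r0=1
P0.r0=0 P0.r1=1 P2.r0=0
P0.r0=0 P0.r1=1 P2.r0=1
P0.r0=1 P0.r1=1 P2.r0=0
P0.r0=1 P0.r1=1 P2.r0=1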